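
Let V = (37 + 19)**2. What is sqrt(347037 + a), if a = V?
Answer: sqrt(350173) ≈ 591.75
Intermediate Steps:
V = 3136 (V = 56**2 = 3136)
a = 3136
sqrt(347037 + a) = sqrt(347037 + 3136) = sqrt(350173)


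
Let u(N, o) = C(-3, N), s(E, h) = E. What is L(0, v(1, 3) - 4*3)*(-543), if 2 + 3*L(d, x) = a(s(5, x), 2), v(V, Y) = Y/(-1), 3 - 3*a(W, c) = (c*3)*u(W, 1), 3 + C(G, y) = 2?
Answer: -181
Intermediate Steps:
C(G, y) = -1 (C(G, y) = -3 + 2 = -1)
u(N, o) = -1
a(W, c) = 1 + c (a(W, c) = 1 - c*3*(-1)/3 = 1 - 3*c*(-1)/3 = 1 - (-1)*c = 1 + c)
v(V, Y) = -Y (v(V, Y) = Y*(-1) = -Y)
L(d, x) = ⅓ (L(d, x) = -⅔ + (1 + 2)/3 = -⅔ + (⅓)*3 = -⅔ + 1 = ⅓)
L(0, v(1, 3) - 4*3)*(-543) = (⅓)*(-543) = -181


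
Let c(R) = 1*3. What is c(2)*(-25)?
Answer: -75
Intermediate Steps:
c(R) = 3
c(2)*(-25) = 3*(-25) = -75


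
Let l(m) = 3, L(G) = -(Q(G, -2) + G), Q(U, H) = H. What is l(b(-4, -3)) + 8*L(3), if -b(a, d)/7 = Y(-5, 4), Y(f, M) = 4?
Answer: -5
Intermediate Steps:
b(a, d) = -28 (b(a, d) = -7*4 = -28)
L(G) = 2 - G (L(G) = -(-2 + G) = 2 - G)
l(b(-4, -3)) + 8*L(3) = 3 + 8*(2 - 1*3) = 3 + 8*(2 - 3) = 3 + 8*(-1) = 3 - 8 = -5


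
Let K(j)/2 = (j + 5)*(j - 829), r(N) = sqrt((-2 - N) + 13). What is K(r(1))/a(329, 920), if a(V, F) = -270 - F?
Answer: 827/119 + 824*sqrt(10)/595 ≈ 11.329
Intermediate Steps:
r(N) = sqrt(11 - N)
K(j) = 2*(-829 + j)*(5 + j) (K(j) = 2*((j + 5)*(j - 829)) = 2*((5 + j)*(-829 + j)) = 2*((-829 + j)*(5 + j)) = 2*(-829 + j)*(5 + j))
K(r(1))/a(329, 920) = (-8290 - 1648*sqrt(11 - 1*1) + 2*(sqrt(11 - 1*1))**2)/(-270 - 1*920) = (-8290 - 1648*sqrt(11 - 1) + 2*(sqrt(11 - 1))**2)/(-270 - 920) = (-8290 - 1648*sqrt(10) + 2*(sqrt(10))**2)/(-1190) = (-8290 - 1648*sqrt(10) + 2*10)*(-1/1190) = (-8290 - 1648*sqrt(10) + 20)*(-1/1190) = (-8270 - 1648*sqrt(10))*(-1/1190) = 827/119 + 824*sqrt(10)/595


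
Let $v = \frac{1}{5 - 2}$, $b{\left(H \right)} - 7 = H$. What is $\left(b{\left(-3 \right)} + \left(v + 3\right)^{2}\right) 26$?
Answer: $\frac{3536}{9} \approx 392.89$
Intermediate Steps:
$b{\left(H \right)} = 7 + H$
$v = \frac{1}{3} \approx 0.33333$
$\left(b{\left(-3 \right)} + \left(v + 3\right)^{2}\right) 26 = \left(\left(7 - 3\right) + \left(\frac{1}{3} + 3\right)^{2}\right) 26 = \left(4 + \left(\frac{10}{3}\right)^{2}\right) 26 = \left(4 + \frac{100}{9}\right) 26 = \frac{136}{9} \cdot 26 = \frac{3536}{9}$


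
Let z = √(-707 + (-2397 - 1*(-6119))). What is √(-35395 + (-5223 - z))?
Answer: √(-40618 - 3*√335) ≈ 201.68*I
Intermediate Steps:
z = 3*√335 (z = √(-707 + (-2397 + 6119)) = √(-707 + 3722) = √3015 = 3*√335 ≈ 54.909)
√(-35395 + (-5223 - z)) = √(-35395 + (-5223 - 3*√335)) = √(-40618 - 3*√335)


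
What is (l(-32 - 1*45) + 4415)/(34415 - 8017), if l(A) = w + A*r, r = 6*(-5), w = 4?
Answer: 6729/26398 ≈ 0.25491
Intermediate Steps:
r = -30
l(A) = 4 - 30*A (l(A) = 4 + A*(-30) = 4 - 30*A)
(l(-32 - 1*45) + 4415)/(34415 - 8017) = ((4 - 30*(-32 - 1*45)) + 4415)/(34415 - 8017) = ((4 - 30*(-32 - 45)) + 4415)/26398 = ((4 - 30*(-77)) + 4415)*(1/26398) = ((4 + 2310) + 4415)*(1/26398) = (2314 + 4415)*(1/26398) = 6729*(1/26398) = 6729/26398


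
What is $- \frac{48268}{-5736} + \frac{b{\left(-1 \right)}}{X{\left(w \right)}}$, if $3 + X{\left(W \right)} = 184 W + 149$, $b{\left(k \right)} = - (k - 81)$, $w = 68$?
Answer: $\frac{76430837}{9075786} \approx 8.4214$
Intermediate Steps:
$b{\left(k \right)} = 81 - k$ ($b{\left(k \right)} = - (k - 81) = - (-81 + k) = 81 - k$)
$X{\left(W \right)} = 146 + 184 W$ ($X{\left(W \right)} = -3 + \left(184 W + 149\right) = -3 + \left(149 + 184 W\right) = 146 + 184 W$)
$- \frac{48268}{-5736} + \frac{b{\left(-1 \right)}}{X{\left(w \right)}} = - \frac{48268}{-5736} + \frac{81 - -1}{146 + 184 \cdot 68} = \left(-48268\right) \left(- \frac{1}{5736}\right) + \frac{81 + 1}{146 + 12512} = \frac{12067}{1434} + \frac{82}{12658} = \frac{12067}{1434} + 82 \cdot \frac{1}{12658} = \frac{12067}{1434} + \frac{41}{6329} = \frac{76430837}{9075786}$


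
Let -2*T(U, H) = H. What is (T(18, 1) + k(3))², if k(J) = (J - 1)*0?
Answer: ¼ ≈ 0.25000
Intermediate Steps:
k(J) = 0 (k(J) = (-1 + J)*0 = 0)
T(U, H) = -H/2
(T(18, 1) + k(3))² = (-½*1 + 0)² = (-½ + 0)² = (-½)² = ¼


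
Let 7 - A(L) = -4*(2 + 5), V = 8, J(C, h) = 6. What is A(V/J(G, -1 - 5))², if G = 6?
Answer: 1225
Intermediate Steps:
A(L) = 35 (A(L) = 7 - (-4)*(2 + 5) = 7 - (-4)*7 = 7 - 1*(-28) = 7 + 28 = 35)
A(V/J(G, -1 - 5))² = 35² = 1225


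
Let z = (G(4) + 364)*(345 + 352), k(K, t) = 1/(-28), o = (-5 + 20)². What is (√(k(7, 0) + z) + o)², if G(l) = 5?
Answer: (3150 + √50409821)²/196 ≈ 5.3603e+5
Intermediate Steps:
o = 225 (o = 15² = 225)
k(K, t) = -1/28
z = 257193 (z = (5 + 364)*(345 + 352) = 369*697 = 257193)
(√(k(7, 0) + z) + o)² = (√(-1/28 + 257193) + 225)² = (√(7201403/28) + 225)² = (√50409821/14 + 225)² = (225 + √50409821/14)²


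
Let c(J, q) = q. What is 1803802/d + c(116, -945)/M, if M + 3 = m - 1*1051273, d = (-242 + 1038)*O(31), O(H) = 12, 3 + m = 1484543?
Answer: 48844590193/258658608 ≈ 188.84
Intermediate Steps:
m = 1484540 (m = -3 + 1484543 = 1484540)
d = 9552 (d = (-242 + 1038)*12 = 796*12 = 9552)
M = 433264 (M = -3 + (1484540 - 1*1051273) = -3 + (1484540 - 1051273) = -3 + 433267 = 433264)
1803802/d + c(116, -945)/M = 1803802/9552 - 945/433264 = 1803802*(1/9552) - 945*1/433264 = 901901/4776 - 945/433264 = 48844590193/258658608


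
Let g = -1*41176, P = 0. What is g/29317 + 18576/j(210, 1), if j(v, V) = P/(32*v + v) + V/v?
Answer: 114364403144/29317 ≈ 3.9010e+6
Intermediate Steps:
j(v, V) = V/v (j(v, V) = 0/(32*v + v) + V/v = 0/((33*v)) + V/v = 0*(1/(33*v)) + V/v = 0 + V/v = V/v)
g = -41176
g/29317 + 18576/j(210, 1) = -41176/29317 + 18576/((1/210)) = -41176*1/29317 + 18576/((1*(1/210))) = -41176/29317 + 18576/(1/210) = -41176/29317 + 18576*210 = -41176/29317 + 3900960 = 114364403144/29317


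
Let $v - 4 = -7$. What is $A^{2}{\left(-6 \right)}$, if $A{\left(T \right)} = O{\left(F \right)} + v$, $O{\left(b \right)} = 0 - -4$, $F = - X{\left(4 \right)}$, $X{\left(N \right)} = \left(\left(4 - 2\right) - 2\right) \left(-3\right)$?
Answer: $1$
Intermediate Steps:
$X{\left(N \right)} = 0$ ($X{\left(N \right)} = \left(\left(4 - 2\right) - 2\right) \left(-3\right) = \left(2 - 2\right) \left(-3\right) = 0 \left(-3\right) = 0$)
$v = -3$ ($v = 4 - 7 = -3$)
$F = 0$ ($F = \left(-1\right) 0 = 0$)
$O{\left(b \right)} = 4$ ($O{\left(b \right)} = 0 + 4 = 4$)
$A{\left(T \right)} = 1$ ($A{\left(T \right)} = 4 - 3 = 1$)
$A^{2}{\left(-6 \right)} = 1^{2} = 1$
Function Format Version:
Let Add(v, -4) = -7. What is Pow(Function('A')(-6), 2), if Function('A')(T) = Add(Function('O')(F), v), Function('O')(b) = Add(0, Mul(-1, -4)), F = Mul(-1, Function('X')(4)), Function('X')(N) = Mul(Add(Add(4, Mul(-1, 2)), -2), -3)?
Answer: 1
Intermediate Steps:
Function('X')(N) = 0 (Function('X')(N) = Mul(Add(Add(4, -2), -2), -3) = Mul(Add(2, -2), -3) = Mul(0, -3) = 0)
v = -3 (v = Add(4, -7) = -3)
F = 0 (F = Mul(-1, 0) = 0)
Function('O')(b) = 4 (Function('O')(b) = Add(0, 4) = 4)
Function('A')(T) = 1 (Function('A')(T) = Add(4, -3) = 1)
Pow(Function('A')(-6), 2) = Pow(1, 2) = 1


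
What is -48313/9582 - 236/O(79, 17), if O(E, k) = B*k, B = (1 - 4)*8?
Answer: -121183/27149 ≈ -4.4636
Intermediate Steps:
B = -24 (B = -3*8 = -24)
O(E, k) = -24*k
-48313/9582 - 236/O(79, 17) = -48313/9582 - 236/((-24*17)) = -48313*1/9582 - 236/(-408) = -48313/9582 - 236*(-1/408) = -48313/9582 + 59/102 = -121183/27149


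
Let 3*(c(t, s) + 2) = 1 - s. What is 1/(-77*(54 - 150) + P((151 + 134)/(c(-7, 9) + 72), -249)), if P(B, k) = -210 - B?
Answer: 202/1449909 ≈ 0.00013932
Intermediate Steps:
c(t, s) = -5/3 - s/3 (c(t, s) = -2 + (1 - s)/3 = -2 + (1/3 - s/3) = -5/3 - s/3)
1/(-77*(54 - 150) + P((151 + 134)/(c(-7, 9) + 72), -249)) = 1/(-77*(54 - 150) + (-210 - (151 + 134)/((-5/3 - 1/3*9) + 72))) = 1/(-77*(-96) + (-210 - 285/((-5/3 - 3) + 72))) = 1/(7392 + (-210 - 285/(-14/3 + 72))) = 1/(7392 + (-210 - 285/202/3)) = 1/(7392 + (-210 - 285*3/202)) = 1/(7392 + (-210 - 1*855/202)) = 1/(7392 + (-210 - 855/202)) = 1/(7392 - 43275/202) = 1/(1449909/202) = 202/1449909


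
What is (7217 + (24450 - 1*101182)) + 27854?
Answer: -41661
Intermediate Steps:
(7217 + (24450 - 1*101182)) + 27854 = (7217 + (24450 - 101182)) + 27854 = (7217 - 76732) + 27854 = -69515 + 27854 = -41661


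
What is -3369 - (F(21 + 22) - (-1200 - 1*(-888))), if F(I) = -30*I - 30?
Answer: -2361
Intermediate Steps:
F(I) = -30 - 30*I
-3369 - (F(21 + 22) - (-1200 - 1*(-888))) = -3369 - ((-30 - 30*(21 + 22)) - (-1200 - 1*(-888))) = -3369 - ((-30 - 30*43) - (-1200 + 888)) = -3369 - ((-30 - 1290) - 1*(-312)) = -3369 - (-1320 + 312) = -3369 - 1*(-1008) = -3369 + 1008 = -2361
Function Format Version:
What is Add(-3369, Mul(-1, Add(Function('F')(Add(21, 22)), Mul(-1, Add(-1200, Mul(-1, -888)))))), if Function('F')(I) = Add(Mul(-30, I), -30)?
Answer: -2361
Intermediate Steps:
Function('F')(I) = Add(-30, Mul(-30, I))
Add(-3369, Mul(-1, Add(Function('F')(Add(21, 22)), Mul(-1, Add(-1200, Mul(-1, -888)))))) = Add(-3369, Mul(-1, Add(Add(-30, Mul(-30, Add(21, 22))), Mul(-1, Add(-1200, Mul(-1, -888)))))) = Add(-3369, Mul(-1, Add(Add(-30, Mul(-30, 43)), Mul(-1, Add(-1200, 888))))) = Add(-3369, Mul(-1, Add(Add(-30, -1290), Mul(-1, -312)))) = Add(-3369, Mul(-1, Add(-1320, 312))) = Add(-3369, Mul(-1, -1008)) = Add(-3369, 1008) = -2361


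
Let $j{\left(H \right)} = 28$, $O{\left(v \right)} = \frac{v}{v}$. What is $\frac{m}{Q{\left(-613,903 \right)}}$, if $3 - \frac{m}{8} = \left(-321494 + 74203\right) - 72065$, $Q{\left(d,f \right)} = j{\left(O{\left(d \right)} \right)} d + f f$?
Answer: $\frac{2554872}{798245} \approx 3.2006$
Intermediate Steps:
$O{\left(v \right)} = 1$
$Q{\left(d,f \right)} = f^{2} + 28 d$ ($Q{\left(d,f \right)} = 28 d + f f = 28 d + f^{2} = f^{2} + 28 d$)
$m = 2554872$ ($m = 24 - 8 \left(\left(-321494 + 74203\right) - 72065\right) = 24 - 8 \left(-247291 - 72065\right) = 24 - -2554848 = 24 + 2554848 = 2554872$)
$\frac{m}{Q{\left(-613,903 \right)}} = \frac{2554872}{903^{2} + 28 \left(-613\right)} = \frac{2554872}{815409 - 17164} = \frac{2554872}{798245}$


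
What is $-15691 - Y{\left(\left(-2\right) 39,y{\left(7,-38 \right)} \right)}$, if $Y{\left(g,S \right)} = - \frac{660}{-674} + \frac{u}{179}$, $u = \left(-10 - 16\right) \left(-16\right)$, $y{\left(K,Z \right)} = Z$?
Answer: $- \frac{946727455}{60323} \approx -15694.0$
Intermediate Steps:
$u = 416$ ($u = \left(-26\right) \left(-16\right) = 416$)
$Y{\left(g,S \right)} = \frac{199262}{60323}$ ($Y{\left(g,S \right)} = - \frac{660}{-674} + \frac{416}{179} = \left(-660\right) \left(- \frac{1}{674}\right) + 416 \cdot \frac{1}{179} = \frac{330}{337} + \frac{416}{179} = \frac{199262}{60323}$)
$-15691 - Y{\left(\left(-2\right) 39,y{\left(7,-38 \right)} \right)} = -15691 - \frac{199262}{60323} = - \frac{946727455}{60323}$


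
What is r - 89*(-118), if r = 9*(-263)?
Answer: 8135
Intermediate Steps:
r = -2367
r - 89*(-118) = -2367 - 89*(-118) = -2367 - 1*(-10502) = -2367 + 10502 = 8135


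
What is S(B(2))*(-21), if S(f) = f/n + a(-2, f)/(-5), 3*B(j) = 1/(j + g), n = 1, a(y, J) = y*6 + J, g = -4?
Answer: -238/5 ≈ -47.600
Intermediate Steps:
a(y, J) = J + 6*y (a(y, J) = 6*y + J = J + 6*y)
B(j) = 1/(3*(-4 + j)) (B(j) = 1/(3*(j - 4)) = 1/(3*(-4 + j)))
S(f) = 12/5 + 4*f/5 (S(f) = f/1 + (f + 6*(-2))/(-5) = f*1 + (f - 12)*(-1/5) = f + (-12 + f)*(-1/5) = f + (12/5 - f/5) = 12/5 + 4*f/5)
S(B(2))*(-21) = (12/5 + 4*(1/(3*(-4 + 2)))/5)*(-21) = (12/5 + 4*((1/3)/(-2))/5)*(-21) = (12/5 + 4*((1/3)*(-1/2))/5)*(-21) = (12/5 + (4/5)*(-1/6))*(-21) = (12/5 - 2/15)*(-21) = (34/15)*(-21) = -238/5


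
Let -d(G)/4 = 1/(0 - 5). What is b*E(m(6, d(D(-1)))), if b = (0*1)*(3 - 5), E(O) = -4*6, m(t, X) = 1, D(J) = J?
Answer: 0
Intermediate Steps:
d(G) = ⅘ (d(G) = -4/(0 - 5) = -4/(-5) = -4*(-⅕) = ⅘)
E(O) = -24
b = 0 (b = 0*(-2) = 0)
b*E(m(6, d(D(-1)))) = 0*(-24) = 0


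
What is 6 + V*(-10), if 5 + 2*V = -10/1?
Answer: 81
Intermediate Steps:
V = -15/2 (V = -5/2 + (-10/1)/2 = -5/2 + (-10*1)/2 = -5/2 + (1/2)*(-10) = -5/2 - 5 = -15/2 ≈ -7.5000)
6 + V*(-10) = 6 - 15/2*(-10) = 6 + 75 = 81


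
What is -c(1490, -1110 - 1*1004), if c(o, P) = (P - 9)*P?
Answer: -4488022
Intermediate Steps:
c(o, P) = P*(-9 + P) (c(o, P) = (-9 + P)*P = P*(-9 + P))
-c(1490, -1110 - 1*1004) = -(-1110 - 1*1004)*(-9 + (-1110 - 1*1004)) = -(-1110 - 1004)*(-9 + (-1110 - 1004)) = -(-2114)*(-9 - 2114) = -(-2114)*(-2123) = -1*4488022 = -4488022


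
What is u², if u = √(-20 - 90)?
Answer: -110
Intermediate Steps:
u = I*√110 (u = √(-110) = I*√110 ≈ 10.488*I)
u² = (I*√110)² = -110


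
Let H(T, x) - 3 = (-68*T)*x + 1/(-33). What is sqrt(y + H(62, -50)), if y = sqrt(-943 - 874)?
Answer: sqrt(229564434 + 1089*I*sqrt(1817))/33 ≈ 459.13 + 0.04642*I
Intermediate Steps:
H(T, x) = 98/33 - 68*T*x (H(T, x) = 3 + ((-68*T)*x + 1/(-33)) = 3 + (-68*T*x - 1/33) = 3 + (-1/33 - 68*T*x) = 98/33 - 68*T*x)
y = I*sqrt(1817) (y = sqrt(-1817) = I*sqrt(1817) ≈ 42.626*I)
sqrt(y + H(62, -50)) = sqrt(I*sqrt(1817) + (98/33 - 68*62*(-50))) = sqrt(I*sqrt(1817) + (98/33 + 210800)) = sqrt(I*sqrt(1817) + 6956498/33) = sqrt(6956498/33 + I*sqrt(1817))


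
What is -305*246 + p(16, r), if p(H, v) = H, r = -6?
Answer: -75014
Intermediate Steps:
-305*246 + p(16, r) = -305*246 + 16 = -75030 + 16 = -75014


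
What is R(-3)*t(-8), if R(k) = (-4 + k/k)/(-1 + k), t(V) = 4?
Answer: 3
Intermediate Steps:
R(k) = -3/(-1 + k) (R(k) = (-4 + 1)/(-1 + k) = -3/(-1 + k))
R(-3)*t(-8) = -3/(-1 - 3)*4 = -3/(-4)*4 = -3*(-¼)*4 = (¾)*4 = 3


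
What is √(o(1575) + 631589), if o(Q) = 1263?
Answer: 2*√158213 ≈ 795.52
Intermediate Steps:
√(o(1575) + 631589) = √(1263 + 631589) = √632852 = 2*√158213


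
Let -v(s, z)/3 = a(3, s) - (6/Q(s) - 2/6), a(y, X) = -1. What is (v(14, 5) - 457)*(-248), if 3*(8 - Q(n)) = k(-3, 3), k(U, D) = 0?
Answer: 112282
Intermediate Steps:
Q(n) = 8 (Q(n) = 8 - 1/3*0 = 8 + 0 = 8)
v(s, z) = 17/4 (v(s, z) = -3*(-1 - (6/8 - 2/6)) = -3*(-1 - (6*(1/8) - 2*1/6)) = -3*(-1 - (3/4 - 1/3)) = -3*(-1 - 1*5/12) = -3*(-1 - 5/12) = -3*(-17/12) = 17/4)
(v(14, 5) - 457)*(-248) = (17/4 - 457)*(-248) = -1811/4*(-248) = 112282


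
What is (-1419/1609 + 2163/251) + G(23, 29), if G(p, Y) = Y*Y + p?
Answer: 352058274/403859 ≈ 871.74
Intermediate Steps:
G(p, Y) = p + Y² (G(p, Y) = Y² + p = p + Y²)
(-1419/1609 + 2163/251) + G(23, 29) = (-1419/1609 + 2163/251) + (23 + 29²) = (-1419*1/1609 + 2163*(1/251)) + (23 + 841) = (-1419/1609 + 2163/251) + 864 = 3124098/403859 + 864 = 352058274/403859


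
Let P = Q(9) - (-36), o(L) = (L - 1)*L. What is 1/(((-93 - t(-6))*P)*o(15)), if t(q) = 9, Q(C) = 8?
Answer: -1/942480 ≈ -1.0610e-6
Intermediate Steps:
o(L) = L*(-1 + L) (o(L) = (-1 + L)*L = L*(-1 + L))
P = 44 (P = 8 - (-36) = 8 - 1*(-36) = 8 + 36 = 44)
1/(((-93 - t(-6))*P)*o(15)) = 1/(((-93 - 1*9)*44)*(15*(-1 + 15))) = 1/(((-93 - 9)*44)*(15*14)) = 1/(-102*44*210) = 1/(-4488*210) = 1/(-942480) = -1/942480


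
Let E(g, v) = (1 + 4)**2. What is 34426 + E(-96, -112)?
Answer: 34451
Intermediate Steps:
E(g, v) = 25 (E(g, v) = 5**2 = 25)
34426 + E(-96, -112) = 34426 + 25 = 34451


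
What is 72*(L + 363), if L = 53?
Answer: 29952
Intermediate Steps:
72*(L + 363) = 72*(53 + 363) = 72*416 = 29952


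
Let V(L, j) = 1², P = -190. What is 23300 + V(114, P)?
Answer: 23301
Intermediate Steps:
V(L, j) = 1
23300 + V(114, P) = 23300 + 1 = 23301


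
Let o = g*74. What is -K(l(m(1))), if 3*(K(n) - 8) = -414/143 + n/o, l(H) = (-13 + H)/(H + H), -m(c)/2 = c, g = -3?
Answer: -892613/126984 ≈ -7.0293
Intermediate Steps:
m(c) = -2*c
o = -222 (o = -3*74 = -222)
l(H) = (-13 + H)/(2*H) (l(H) = (-13 + H)/((2*H)) = (-13 + H)*(1/(2*H)) = (-13 + H)/(2*H))
K(n) = 1006/143 - n/666 (K(n) = 8 + (-414/143 + n/(-222))/3 = 8 + (-414*1/143 + n*(-1/222))/3 = 8 + (-414/143 - n/222)/3 = 8 + (-138/143 - n/666) = 1006/143 - n/666)
-K(l(m(1))) = -(1006/143 - (-13 - 2*1)/(1332*((-2*1)))) = -(1006/143 - (-13 - 2)/(1332*(-2))) = -(1006/143 - (-1)*(-15)/(1332*2)) = -(1006/143 - 1/666*15/4) = -(1006/143 - 5/888) = -1*892613/126984 = -892613/126984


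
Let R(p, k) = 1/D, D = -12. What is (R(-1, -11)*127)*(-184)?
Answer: 5842/3 ≈ 1947.3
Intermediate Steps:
R(p, k) = -1/12 (R(p, k) = 1/(-12) = -1/12)
(R(-1, -11)*127)*(-184) = -1/12*127*(-184) = -127/12*(-184) = 5842/3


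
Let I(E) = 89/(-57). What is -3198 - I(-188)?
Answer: -182197/57 ≈ -3196.4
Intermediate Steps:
I(E) = -89/57 (I(E) = 89*(-1/57) = -89/57)
-3198 - I(-188) = -3198 - 1*(-89/57) = -3198 + 89/57 = -182197/57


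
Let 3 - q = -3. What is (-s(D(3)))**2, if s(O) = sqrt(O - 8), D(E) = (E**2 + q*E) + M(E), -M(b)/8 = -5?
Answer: 59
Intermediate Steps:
M(b) = 40 (M(b) = -8*(-5) = 40)
q = 6 (q = 3 - 1*(-3) = 3 + 3 = 6)
D(E) = 40 + E**2 + 6*E (D(E) = (E**2 + 6*E) + 40 = 40 + E**2 + 6*E)
s(O) = sqrt(-8 + O)
(-s(D(3)))**2 = (-sqrt(-8 + (40 + 3**2 + 6*3)))**2 = (-sqrt(-8 + (40 + 9 + 18)))**2 = (-sqrt(-8 + 67))**2 = (-sqrt(59))**2 = 59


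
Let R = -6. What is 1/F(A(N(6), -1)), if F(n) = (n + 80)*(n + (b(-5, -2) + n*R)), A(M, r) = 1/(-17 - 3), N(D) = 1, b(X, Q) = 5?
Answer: 80/33579 ≈ 0.0023824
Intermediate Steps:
A(M, r) = -1/20 (A(M, r) = 1/(-20) = -1/20)
F(n) = (5 - 5*n)*(80 + n) (F(n) = (n + 80)*(n + (5 + n*(-6))) = (80 + n)*(n + (5 - 6*n)) = (80 + n)*(5 - 5*n) = (5 - 5*n)*(80 + n))
1/F(A(N(6), -1)) = 1/(400 - 395*(-1/20) - 5*(-1/20)**2) = 1/(400 + 79/4 - 5*1/400) = 1/(400 + 79/4 - 1/80) = 1/(33579/80) = 80/33579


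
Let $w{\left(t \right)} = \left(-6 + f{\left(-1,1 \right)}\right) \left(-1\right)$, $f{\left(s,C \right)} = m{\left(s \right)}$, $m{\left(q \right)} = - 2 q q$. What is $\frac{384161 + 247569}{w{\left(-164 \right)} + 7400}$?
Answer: $\frac{315865}{3704} \approx 85.277$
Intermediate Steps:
$m{\left(q \right)} = - 2 q^{2}$
$f{\left(s,C \right)} = - 2 s^{2}$
$w{\left(t \right)} = 8$ ($w{\left(t \right)} = \left(-6 - 2 \left(-1\right)^{2}\right) \left(-1\right) = \left(-6 - 2\right) \left(-1\right) = \left(-8\right) \left(-1\right) = 8$)
$\frac{384161 + 247569}{w{\left(-164 \right)} + 7400} = \frac{384161 + 247569}{8 + 7400} = \frac{631730}{7408} = 631730 \cdot \frac{1}{7408} = \frac{315865}{3704}$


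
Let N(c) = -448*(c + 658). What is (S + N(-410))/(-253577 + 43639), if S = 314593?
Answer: -203489/209938 ≈ -0.96928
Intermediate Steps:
N(c) = -294784 - 448*c (N(c) = -448*(658 + c) = -294784 - 448*c)
(S + N(-410))/(-253577 + 43639) = (314593 + (-294784 - 448*(-410)))/(-253577 + 43639) = (314593 + (-294784 + 183680))/(-209938) = (314593 - 111104)*(-1/209938) = 203489*(-1/209938) = -203489/209938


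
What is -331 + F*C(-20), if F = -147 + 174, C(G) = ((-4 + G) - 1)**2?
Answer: 16544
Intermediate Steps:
C(G) = (-5 + G)**2
F = 27
-331 + F*C(-20) = -331 + 27*(-5 - 20)**2 = -331 + 27*(-25)**2 = -331 + 27*625 = -331 + 16875 = 16544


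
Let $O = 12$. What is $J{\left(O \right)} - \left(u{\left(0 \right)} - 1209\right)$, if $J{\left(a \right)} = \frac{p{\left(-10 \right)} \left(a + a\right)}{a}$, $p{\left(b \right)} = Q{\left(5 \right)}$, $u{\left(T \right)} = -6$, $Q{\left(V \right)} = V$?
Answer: $1225$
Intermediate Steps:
$p{\left(b \right)} = 5$
$J{\left(a \right)} = 10$ ($J{\left(a \right)} = \frac{5 \left(a + a\right)}{a} = \frac{5 \cdot 2 a}{a} = \frac{10 a}{a} = 10$)
$J{\left(O \right)} - \left(u{\left(0 \right)} - 1209\right) = 10 - \left(-6 - 1209\right) = 10 - -1215 = 10 + 1215 = 1225$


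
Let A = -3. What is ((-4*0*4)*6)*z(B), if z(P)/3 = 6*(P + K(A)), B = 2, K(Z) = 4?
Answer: 0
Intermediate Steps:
z(P) = 72 + 18*P (z(P) = 3*(6*(P + 4)) = 3*(6*(4 + P)) = 3*(24 + 6*P) = 72 + 18*P)
((-4*0*4)*6)*z(B) = ((-4*0*4)*6)*(72 + 18*2) = ((0*4)*6)*(72 + 36) = (0*6)*108 = 0*108 = 0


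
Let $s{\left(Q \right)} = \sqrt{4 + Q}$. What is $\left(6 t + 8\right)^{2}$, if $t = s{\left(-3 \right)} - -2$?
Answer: $676$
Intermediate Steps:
$t = 3$ ($t = \sqrt{4 - 3} - -2 = \sqrt{1} + 2 = 1 + 2 = 3$)
$\left(6 t + 8\right)^{2} = \left(6 \cdot 3 + 8\right)^{2} = \left(18 + 8\right)^{2} = 26^{2} = 676$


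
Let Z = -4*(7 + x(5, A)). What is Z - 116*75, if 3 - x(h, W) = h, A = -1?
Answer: -8720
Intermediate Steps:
x(h, W) = 3 - h
Z = -20 (Z = -4*(7 + (3 - 1*5)) = -4*(7 + (3 - 5)) = -4*(7 - 2) = -4*5 = -20)
Z - 116*75 = -20 - 116*75 = -20 - 8700 = -8720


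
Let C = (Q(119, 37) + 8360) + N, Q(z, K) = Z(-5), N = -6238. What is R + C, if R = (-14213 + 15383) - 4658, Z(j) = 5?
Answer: -1361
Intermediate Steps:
Q(z, K) = 5
R = -3488 (R = 1170 - 4658 = -3488)
C = 2127 (C = (5 + 8360) - 6238 = 8365 - 6238 = 2127)
R + C = -3488 + 2127 = -1361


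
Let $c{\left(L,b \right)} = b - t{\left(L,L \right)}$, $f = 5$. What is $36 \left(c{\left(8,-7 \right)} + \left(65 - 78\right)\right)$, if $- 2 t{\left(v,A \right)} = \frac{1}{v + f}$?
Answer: $- \frac{9342}{13} \approx -718.62$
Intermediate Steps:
$t{\left(v,A \right)} = - \frac{1}{2 \left(5 + v\right)}$ ($t{\left(v,A \right)} = - \frac{1}{2 \left(v + 5\right)} = - \frac{1}{2 \left(5 + v\right)}$)
$c{\left(L,b \right)} = b + \frac{1}{10 + 2 L}$ ($c{\left(L,b \right)} = b - - \frac{1}{10 + 2 L} = b + \frac{1}{10 + 2 L}$)
$36 \left(c{\left(8,-7 \right)} + \left(65 - 78\right)\right) = 36 \left(\frac{\frac{1}{2} - 7 \left(5 + 8\right)}{5 + 8} + \left(65 - 78\right)\right) = 36 \left(\frac{\frac{1}{2} - 91}{13} + \left(65 - 78\right)\right) = 36 \left(\frac{\frac{1}{2} - 91}{13} - 13\right) = 36 \left(\frac{1}{13} \left(- \frac{181}{2}\right) - 13\right) = 36 \left(- \frac{181}{26} - 13\right) = 36 \left(- \frac{519}{26}\right) = - \frac{9342}{13}$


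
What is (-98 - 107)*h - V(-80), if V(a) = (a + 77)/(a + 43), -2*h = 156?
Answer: 591627/37 ≈ 15990.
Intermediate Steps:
h = -78 (h = -½*156 = -78)
V(a) = (77 + a)/(43 + a)
(-98 - 107)*h - V(-80) = (-98 - 107)*(-78) - (77 - 80)/(43 - 80) = -205*(-78) - (-3)/(-37) = 15990 - (-1)*(-3)/37 = 15990 - 1*3/37 = 15990 - 3/37 = 591627/37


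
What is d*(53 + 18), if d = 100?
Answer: 7100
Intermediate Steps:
d*(53 + 18) = 100*(53 + 18) = 100*71 = 7100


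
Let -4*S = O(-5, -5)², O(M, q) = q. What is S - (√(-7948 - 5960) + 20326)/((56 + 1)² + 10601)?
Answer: -213777/27700 - I*√3477/6925 ≈ -7.7176 - 0.008515*I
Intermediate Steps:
S = -25/4 (S = -¼*(-5)² = -¼*25 = -25/4 ≈ -6.2500)
S - (√(-7948 - 5960) + 20326)/((56 + 1)² + 10601) = -25/4 - (√(-7948 - 5960) + 20326)/((56 + 1)² + 10601) = -25/4 - (√(-13908) + 20326)/(57² + 10601) = -25/4 - (2*I*√3477 + 20326)/(3249 + 10601) = -25/4 - (20326 + 2*I*√3477)/13850 = -25/4 - (10163/6925 + I*√3477/6925) = -25/4 + (-10163/6925 - I*√3477/6925) = -213777/27700 - I*√3477/6925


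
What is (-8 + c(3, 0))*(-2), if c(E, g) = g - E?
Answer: 22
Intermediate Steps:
(-8 + c(3, 0))*(-2) = (-8 + (0 - 1*3))*(-2) = (-8 + (0 - 3))*(-2) = (-8 - 3)*(-2) = -11*(-2) = 22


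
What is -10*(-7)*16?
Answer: 1120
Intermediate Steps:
-10*(-7)*16 = 70*16 = 1120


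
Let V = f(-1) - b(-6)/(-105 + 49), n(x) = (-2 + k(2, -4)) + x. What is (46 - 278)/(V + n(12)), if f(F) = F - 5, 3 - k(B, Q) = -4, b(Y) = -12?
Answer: -3248/151 ≈ -21.510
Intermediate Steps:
k(B, Q) = 7 (k(B, Q) = 3 - 1*(-4) = 3 + 4 = 7)
f(F) = -5 + F
n(x) = 5 + x (n(x) = (-2 + 7) + x = 5 + x)
V = -87/14 (V = (-5 - 1) - (-12)/(-105 + 49) = -6 - (-12)/(-56) = -6 - (-12)*(-1)/56 = -6 - 1*3/14 = -6 - 3/14 = -87/14 ≈ -6.2143)
(46 - 278)/(V + n(12)) = (46 - 278)/(-87/14 + (5 + 12)) = -232/(-87/14 + 17) = -232/151/14 = -232*14/151 = -3248/151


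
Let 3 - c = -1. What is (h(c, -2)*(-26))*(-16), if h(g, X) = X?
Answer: -832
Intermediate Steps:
c = 4 (c = 3 - 1*(-1) = 3 + 1 = 4)
(h(c, -2)*(-26))*(-16) = -2*(-26)*(-16) = 52*(-16) = -832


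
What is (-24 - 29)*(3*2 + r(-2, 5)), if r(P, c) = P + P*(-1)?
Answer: -318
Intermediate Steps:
r(P, c) = 0 (r(P, c) = P - P = 0)
(-24 - 29)*(3*2 + r(-2, 5)) = (-24 - 29)*(3*2 + 0) = -53*(6 + 0) = -53*6 = -318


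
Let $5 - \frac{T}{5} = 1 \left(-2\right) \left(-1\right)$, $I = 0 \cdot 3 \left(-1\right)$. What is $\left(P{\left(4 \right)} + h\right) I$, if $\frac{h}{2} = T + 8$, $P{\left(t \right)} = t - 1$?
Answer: $0$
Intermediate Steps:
$I = 0$ ($I = 0 \left(-1\right) = 0$)
$T = 15$ ($T = 25 - 5 \cdot 1 \left(-2\right) \left(-1\right) = 25 - 5 \left(\left(-2\right) \left(-1\right)\right) = 25 - 10 = 15$)
$P{\left(t \right)} = -1 + t$
$h = 46$ ($h = 2 \left(15 + 8\right) = 2 \cdot 23 = 46$)
$\left(P{\left(4 \right)} + h\right) I = \left(\left(-1 + 4\right) + 46\right) 0 = \left(3 + 46\right) 0 = 49 \cdot 0 = 0$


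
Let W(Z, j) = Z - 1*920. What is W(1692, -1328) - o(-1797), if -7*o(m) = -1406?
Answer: 3998/7 ≈ 571.14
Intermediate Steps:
o(m) = 1406/7 (o(m) = -⅐*(-1406) = 1406/7)
W(Z, j) = -920 + Z (W(Z, j) = Z - 920 = -920 + Z)
W(1692, -1328) - o(-1797) = (-920 + 1692) - 1*1406/7 = 772 - 1406/7 = 3998/7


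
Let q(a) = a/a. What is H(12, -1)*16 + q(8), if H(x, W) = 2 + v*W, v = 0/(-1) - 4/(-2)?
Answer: 1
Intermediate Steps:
q(a) = 1
v = 2 (v = 0*(-1) - 4*(-½) = 0 + 2 = 2)
H(x, W) = 2 + 2*W
H(12, -1)*16 + q(8) = (2 + 2*(-1))*16 + 1 = (2 - 2)*16 + 1 = 0*16 + 1 = 0 + 1 = 1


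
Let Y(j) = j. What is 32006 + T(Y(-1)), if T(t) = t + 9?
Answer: 32014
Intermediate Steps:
T(t) = 9 + t
32006 + T(Y(-1)) = 32006 + (9 - 1) = 32006 + 8 = 32014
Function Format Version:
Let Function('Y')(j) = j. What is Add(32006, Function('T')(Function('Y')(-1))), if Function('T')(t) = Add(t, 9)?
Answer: 32014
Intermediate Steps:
Function('T')(t) = Add(9, t)
Add(32006, Function('T')(Function('Y')(-1))) = Add(32006, Add(9, -1)) = Add(32006, 8) = 32014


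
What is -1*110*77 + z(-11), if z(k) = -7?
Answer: -8477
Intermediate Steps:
-1*110*77 + z(-11) = -1*110*77 - 7 = -110*77 - 7 = -8470 - 7 = -8477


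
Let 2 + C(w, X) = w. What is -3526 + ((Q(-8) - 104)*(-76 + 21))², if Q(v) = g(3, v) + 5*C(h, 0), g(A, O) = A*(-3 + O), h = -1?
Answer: 69886074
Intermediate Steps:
C(w, X) = -2 + w
Q(v) = -24 + 3*v (Q(v) = 3*(-3 + v) + 5*(-2 - 1) = (-9 + 3*v) + 5*(-3) = (-9 + 3*v) - 15 = -24 + 3*v)
-3526 + ((Q(-8) - 104)*(-76 + 21))² = -3526 + (((-24 + 3*(-8)) - 104)*(-76 + 21))² = -3526 + (((-24 - 24) - 104)*(-55))² = -3526 + ((-48 - 104)*(-55))² = -3526 + (-152*(-55))² = -3526 + 8360² = -3526 + 69889600 = 69886074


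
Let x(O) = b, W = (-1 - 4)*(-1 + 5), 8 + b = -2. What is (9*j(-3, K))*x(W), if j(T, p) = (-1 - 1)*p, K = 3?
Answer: 540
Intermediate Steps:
j(T, p) = -2*p
b = -10 (b = -8 - 2 = -10)
W = -20 (W = -5*4 = -20)
x(O) = -10
(9*j(-3, K))*x(W) = (9*(-2*3))*(-10) = (9*(-6))*(-10) = -54*(-10) = 540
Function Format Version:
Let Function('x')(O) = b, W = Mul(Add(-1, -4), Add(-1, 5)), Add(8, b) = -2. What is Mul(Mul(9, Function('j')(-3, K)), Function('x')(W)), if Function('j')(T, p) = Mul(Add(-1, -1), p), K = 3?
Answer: 540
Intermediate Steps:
Function('j')(T, p) = Mul(-2, p)
b = -10 (b = Add(-8, -2) = -10)
W = -20 (W = Mul(-5, 4) = -20)
Function('x')(O) = -10
Mul(Mul(9, Function('j')(-3, K)), Function('x')(W)) = Mul(Mul(9, Mul(-2, 3)), -10) = Mul(Mul(9, -6), -10) = Mul(-54, -10) = 540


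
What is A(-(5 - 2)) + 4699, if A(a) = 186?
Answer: 4885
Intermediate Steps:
A(-(5 - 2)) + 4699 = 186 + 4699 = 4885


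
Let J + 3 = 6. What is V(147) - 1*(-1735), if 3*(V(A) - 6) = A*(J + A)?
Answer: 9091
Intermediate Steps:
J = 3 (J = -3 + 6 = 3)
V(A) = 6 + A*(3 + A)/3 (V(A) = 6 + (A*(3 + A))/3 = 6 + A*(3 + A)/3)
V(147) - 1*(-1735) = (6 + 147 + (⅓)*147²) - 1*(-1735) = (6 + 147 + (⅓)*21609) + 1735 = (6 + 147 + 7203) + 1735 = 7356 + 1735 = 9091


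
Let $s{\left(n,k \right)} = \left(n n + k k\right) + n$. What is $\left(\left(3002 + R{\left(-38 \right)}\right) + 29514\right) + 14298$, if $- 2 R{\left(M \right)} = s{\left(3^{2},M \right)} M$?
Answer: $75960$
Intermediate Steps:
$s{\left(n,k \right)} = n + k^{2} + n^{2}$ ($s{\left(n,k \right)} = \left(n^{2} + k^{2}\right) + n = \left(k^{2} + n^{2}\right) + n = n + k^{2} + n^{2}$)
$R{\left(M \right)} = - \frac{M \left(90 + M^{2}\right)}{2}$ ($R{\left(M \right)} = - \frac{\left(3^{2} + M^{2} + \left(3^{2}\right)^{2}\right) M}{2} = - \frac{\left(9 + M^{2} + 9^{2}\right) M}{2} = - \frac{\left(9 + M^{2} + 81\right) M}{2} = - \frac{\left(90 + M^{2}\right) M}{2} = - \frac{M \left(90 + M^{2}\right)}{2}$)
$\left(\left(3002 + R{\left(-38 \right)}\right) + 29514\right) + 14298 = \left(\left(3002 - - 19 \left(90 + \left(-38\right)^{2}\right)\right) + 29514\right) + 14298 = \left(\left(3002 - - 19 \left(90 + 1444\right)\right) + 29514\right) + 14298 = \left(\left(3002 - \left(-19\right) 1534\right) + 29514\right) + 14298 = \left(\left(3002 + 29146\right) + 29514\right) + 14298 = \left(32148 + 29514\right) + 14298 = 61662 + 14298 = 75960$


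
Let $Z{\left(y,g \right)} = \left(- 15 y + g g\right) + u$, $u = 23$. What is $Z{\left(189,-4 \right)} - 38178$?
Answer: $-40974$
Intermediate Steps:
$Z{\left(y,g \right)} = 23 + g^{2} - 15 y$ ($Z{\left(y,g \right)} = \left(- 15 y + g g\right) + 23 = \left(- 15 y + g^{2}\right) + 23 = \left(g^{2} - 15 y\right) + 23 = 23 + g^{2} - 15 y$)
$Z{\left(189,-4 \right)} - 38178 = \left(23 + \left(-4\right)^{2} - 2835\right) - 38178 = \left(23 + 16 - 2835\right) - 38178 = -2796 - 38178 = -40974$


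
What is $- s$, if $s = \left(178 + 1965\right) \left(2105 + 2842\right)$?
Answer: $-10601421$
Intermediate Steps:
$s = 10601421$ ($s = 2143 \cdot 4947 = 10601421$)
$- s = \left(-1\right) 10601421 = -10601421$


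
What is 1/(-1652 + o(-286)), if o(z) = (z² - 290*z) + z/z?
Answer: 1/163085 ≈ 6.1318e-6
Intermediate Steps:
o(z) = 1 + z² - 290*z (o(z) = (z² - 290*z) + 1 = 1 + z² - 290*z)
1/(-1652 + o(-286)) = 1/(-1652 + (1 + (-286)² - 290*(-286))) = 1/(-1652 + (1 + 81796 + 82940)) = 1/(-1652 + 164737) = 1/163085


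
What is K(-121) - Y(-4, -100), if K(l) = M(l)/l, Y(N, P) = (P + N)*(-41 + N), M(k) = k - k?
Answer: -4680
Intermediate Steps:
M(k) = 0
Y(N, P) = (-41 + N)*(N + P) (Y(N, P) = (N + P)*(-41 + N) = (-41 + N)*(N + P))
K(l) = 0 (K(l) = 0/l = 0)
K(-121) - Y(-4, -100) = 0 - ((-4)² - 41*(-4) - 41*(-100) - 4*(-100)) = 0 - (16 + 164 + 4100 + 400) = 0 - 1*4680 = 0 - 4680 = -4680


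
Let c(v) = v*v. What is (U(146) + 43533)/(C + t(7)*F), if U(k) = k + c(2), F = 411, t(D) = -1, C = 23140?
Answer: 43683/22729 ≈ 1.9219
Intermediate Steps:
c(v) = v²
U(k) = 4 + k (U(k) = k + 2² = k + 4 = 4 + k)
(U(146) + 43533)/(C + t(7)*F) = ((4 + 146) + 43533)/(23140 - 1*411) = (150 + 43533)/(23140 - 411) = 43683/22729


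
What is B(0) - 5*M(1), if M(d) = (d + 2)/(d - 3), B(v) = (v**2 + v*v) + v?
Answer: 15/2 ≈ 7.5000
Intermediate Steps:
B(v) = v + 2*v**2 (B(v) = (v**2 + v**2) + v = 2*v**2 + v = v + 2*v**2)
M(d) = (2 + d)/(-3 + d)
B(0) - 5*M(1) = 0*(1 + 2*0) - 5*(2 + 1)/(-3 + 1) = 0*(1 + 0) - 5*3/(-2) = 0*1 - (-5)*3/2 = 0 - 5*(-3/2) = 0 + 15/2 = 15/2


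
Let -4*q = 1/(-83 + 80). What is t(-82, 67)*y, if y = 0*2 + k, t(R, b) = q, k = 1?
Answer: 1/12 ≈ 0.083333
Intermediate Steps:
q = 1/12 (q = -1/(4*(-83 + 80)) = -1/4/(-3) = -1/4*(-1/3) = 1/12 ≈ 0.083333)
t(R, b) = 1/12
y = 1 (y = 0*2 + 1 = 0 + 1 = 1)
t(-82, 67)*y = (1/12)*1 = 1/12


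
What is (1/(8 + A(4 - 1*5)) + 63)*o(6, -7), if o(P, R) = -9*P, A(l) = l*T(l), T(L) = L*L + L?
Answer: -13635/4 ≈ -3408.8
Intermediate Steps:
T(L) = L + L² (T(L) = L² + L = L + L²)
A(l) = l²*(1 + l) (A(l) = l*(l*(1 + l)) = l²*(1 + l))
(1/(8 + A(4 - 1*5)) + 63)*o(6, -7) = (1/(8 + (4 - 1*5)²*(1 + (4 - 1*5))) + 63)*(-9*6) = (1/(8 + (4 - 5)²*(1 + (4 - 5))) + 63)*(-54) = (1/(8 + (-1)²*(1 - 1)) + 63)*(-54) = (1/(8 + 1*0) + 63)*(-54) = (1/(8 + 0) + 63)*(-54) = (1/8 + 63)*(-54) = (⅛ + 63)*(-54) = (505/8)*(-54) = -13635/4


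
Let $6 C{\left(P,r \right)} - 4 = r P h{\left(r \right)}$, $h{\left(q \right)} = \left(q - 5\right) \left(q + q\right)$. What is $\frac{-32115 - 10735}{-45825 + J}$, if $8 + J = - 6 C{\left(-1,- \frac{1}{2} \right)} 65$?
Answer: $\frac{171400}{185087} \approx 0.92605$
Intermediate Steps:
$h{\left(q \right)} = 2 q \left(-5 + q\right)$ ($h{\left(q \right)} = \left(-5 + q\right) 2 q = 2 q \left(-5 + q\right)$)
$C{\left(P,r \right)} = \frac{2}{3} + \frac{P r^{2} \left(-5 + r\right)}{3}$ ($C{\left(P,r \right)} = \frac{2}{3} + \frac{r P 2 r \left(-5 + r\right)}{6} = \frac{2}{3} + \frac{P r 2 r \left(-5 + r\right)}{6} = \frac{2}{3} + \frac{2 P r^{2} \left(-5 + r\right)}{6} = \frac{2}{3} + \frac{P r^{2} \left(-5 + r\right)}{3}$)
$J = - \frac{1787}{4}$ ($J = -8 + - 6 \left(\frac{2}{3} + \frac{1}{3} \left(-1\right) \left(- \frac{1}{2}\right)^{2} \left(-5 - \frac{1}{2}\right)\right) 65 = -8 + - 6 \left(\frac{2}{3} + \frac{1}{3} \left(-1\right) \frac{1}{4} \left(- \frac{11}{2}\right)\right) 65 = -8 + - 6 \left(\frac{2}{3} + \frac{11}{24}\right) 65 = -8 + \left(-6\right) \frac{9}{8} \cdot 65 = -8 - \frac{1755}{4} = - \frac{1787}{4} \approx -446.75$)
$\frac{-32115 - 10735}{-45825 + J} = \frac{-32115 - 10735}{-45825 - \frac{1787}{4}} = - \frac{42850}{- \frac{185087}{4}} = \left(-42850\right) \left(- \frac{4}{185087}\right) = \frac{171400}{185087}$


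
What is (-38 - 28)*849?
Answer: -56034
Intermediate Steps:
(-38 - 28)*849 = -66*849 = -56034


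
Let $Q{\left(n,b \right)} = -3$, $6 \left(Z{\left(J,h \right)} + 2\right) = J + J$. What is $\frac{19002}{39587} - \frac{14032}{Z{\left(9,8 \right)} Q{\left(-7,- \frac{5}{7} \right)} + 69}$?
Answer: $- \frac{277115326}{1306371} \approx -212.13$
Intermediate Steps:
$Z{\left(J,h \right)} = -2 + \frac{J}{3}$ ($Z{\left(J,h \right)} = -2 + \frac{J + J}{6} = -2 + \frac{2 J}{6} = -2 + \frac{J}{3}$)
$\frac{19002}{39587} - \frac{14032}{Z{\left(9,8 \right)} Q{\left(-7,- \frac{5}{7} \right)} + 69} = \frac{19002}{39587} - \frac{14032}{\left(-2 + \frac{1}{3} \cdot 9\right) \left(-3\right) + 69} = 19002 \cdot \frac{1}{39587} - \frac{14032}{\left(-2 + 3\right) \left(-3\right) + 69} = \frac{19002}{39587} - \frac{14032}{1 \left(-3\right) + 69} = \frac{19002}{39587} - \frac{14032}{-3 + 69} = \frac{19002}{39587} - \frac{14032}{66} = \frac{19002}{39587} - \frac{7016}{33} = - \frac{277115326}{1306371}$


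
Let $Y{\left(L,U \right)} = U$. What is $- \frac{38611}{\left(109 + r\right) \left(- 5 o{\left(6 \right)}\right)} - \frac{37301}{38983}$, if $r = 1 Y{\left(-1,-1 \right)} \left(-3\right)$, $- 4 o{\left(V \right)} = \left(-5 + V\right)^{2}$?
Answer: $- \frac{215770679}{779660} \approx -276.75$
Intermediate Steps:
$o{\left(V \right)} = - \frac{\left(-5 + V\right)^{2}}{4}$
$r = 3$ ($r = 1 \left(-1\right) \left(-3\right) = \left(-1\right) \left(-3\right) = 3$)
$- \frac{38611}{\left(109 + r\right) \left(- 5 o{\left(6 \right)}\right)} - \frac{37301}{38983} = - \frac{38611}{\left(109 + 3\right) \left(- 5 \left(- \frac{\left(-5 + 6\right)^{2}}{4}\right)\right)} - \frac{37301}{38983} = - \frac{38611}{112 \left(- 5 \left(- \frac{1^{2}}{4}\right)\right)} - \frac{37301}{38983} = - \frac{38611}{112 \left(- 5 \left(\left(- \frac{1}{4}\right) 1\right)\right)} - \frac{37301}{38983} = - \frac{38611}{112 \left(\left(-5\right) \left(- \frac{1}{4}\right)\right)} - \frac{37301}{38983} = - \frac{38611}{112 \cdot \frac{5}{4}} - \frac{37301}{38983} = - \frac{38611}{140} - \frac{37301}{38983} = - \frac{215770679}{779660}$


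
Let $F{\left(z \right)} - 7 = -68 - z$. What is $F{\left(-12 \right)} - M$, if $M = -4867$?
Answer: $4818$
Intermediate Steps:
$F{\left(z \right)} = -61 - z$ ($F{\left(z \right)} = 7 - \left(68 + z\right) = -61 - z$)
$F{\left(-12 \right)} - M = \left(-61 - -12\right) - -4867 = \left(-61 + 12\right) + 4867 = -49 + 4867 = 4818$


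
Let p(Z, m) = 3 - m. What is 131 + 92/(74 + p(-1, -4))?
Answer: 10703/81 ≈ 132.14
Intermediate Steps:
131 + 92/(74 + p(-1, -4)) = 131 + 92/(74 + (3 - 1*(-4))) = 131 + 92/(74 + (3 + 4)) = 131 + 92/(74 + 7) = 131 + 92/81 = 10703/81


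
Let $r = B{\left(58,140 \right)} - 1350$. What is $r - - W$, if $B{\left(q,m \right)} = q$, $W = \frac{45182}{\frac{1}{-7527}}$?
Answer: $-340086206$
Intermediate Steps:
$W = -340084914$ ($W = \frac{45182}{- \frac{1}{7527}} = 45182 \left(-7527\right) = -340084914$)
$r = -1292$ ($r = 58 - 1350 = -1292$)
$r - - W = -1292 - \left(-1\right) \left(-340084914\right) = -1292 - 340084914 = -340086206$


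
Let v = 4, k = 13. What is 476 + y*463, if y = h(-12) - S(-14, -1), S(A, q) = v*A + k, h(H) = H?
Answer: 14829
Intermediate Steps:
S(A, q) = 13 + 4*A (S(A, q) = 4*A + 13 = 13 + 4*A)
y = 31 (y = -12 - (13 + 4*(-14)) = -12 - (13 - 56) = -12 - 1*(-43) = -12 + 43 = 31)
476 + y*463 = 476 + 31*463 = 476 + 14353 = 14829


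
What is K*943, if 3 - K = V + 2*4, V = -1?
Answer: -3772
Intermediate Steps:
K = -4 (K = 3 - (-1 + 2*4) = 3 - (-1 + 8) = 3 - 1*7 = 3 - 7 = -4)
K*943 = -4*943 = -3772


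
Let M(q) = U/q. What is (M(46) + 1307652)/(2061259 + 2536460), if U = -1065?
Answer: 20050309/70498358 ≈ 0.28441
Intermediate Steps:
M(q) = -1065/q
(M(46) + 1307652)/(2061259 + 2536460) = (-1065/46 + 1307652)/(2061259 + 2536460) = (-1065*1/46 + 1307652)/4597719 = (-1065/46 + 1307652)*(1/4597719) = (60150927/46)*(1/4597719) = 20050309/70498358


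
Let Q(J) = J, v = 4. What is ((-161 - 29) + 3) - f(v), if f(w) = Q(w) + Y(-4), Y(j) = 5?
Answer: -196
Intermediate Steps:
f(w) = 5 + w (f(w) = w + 5 = 5 + w)
((-161 - 29) + 3) - f(v) = ((-161 - 29) + 3) - (5 + 4) = (-190 + 3) - 1*9 = -187 - 9 = -196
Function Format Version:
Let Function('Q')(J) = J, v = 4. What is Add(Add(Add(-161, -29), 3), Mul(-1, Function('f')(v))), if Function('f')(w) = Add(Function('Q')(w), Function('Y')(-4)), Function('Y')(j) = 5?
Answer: -196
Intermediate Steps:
Function('f')(w) = Add(5, w) (Function('f')(w) = Add(w, 5) = Add(5, w))
Add(Add(Add(-161, -29), 3), Mul(-1, Function('f')(v))) = Add(Add(Add(-161, -29), 3), Mul(-1, Add(5, 4))) = Add(Add(-190, 3), Mul(-1, 9)) = Add(-187, -9) = -196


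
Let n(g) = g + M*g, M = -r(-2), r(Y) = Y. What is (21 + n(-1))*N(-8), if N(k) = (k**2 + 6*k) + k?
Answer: 144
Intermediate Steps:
M = 2 (M = -1*(-2) = 2)
N(k) = k**2 + 7*k
n(g) = 3*g (n(g) = g + 2*g = 3*g)
(21 + n(-1))*N(-8) = (21 + 3*(-1))*(-8*(7 - 8)) = (21 - 3)*(-8*(-1)) = 18*8 = 144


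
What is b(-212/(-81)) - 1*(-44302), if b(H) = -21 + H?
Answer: 3586973/81 ≈ 44284.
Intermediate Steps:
b(-212/(-81)) - 1*(-44302) = (-21 - 212/(-81)) - 1*(-44302) = (-21 - 212*(-1/81)) + 44302 = (-21 + 212/81) + 44302 = -1489/81 + 44302 = 3586973/81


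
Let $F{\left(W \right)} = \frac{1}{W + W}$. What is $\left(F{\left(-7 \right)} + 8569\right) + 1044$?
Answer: $\frac{134581}{14} \approx 9612.9$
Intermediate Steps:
$F{\left(W \right)} = \frac{1}{2 W}$
$\left(F{\left(-7 \right)} + 8569\right) + 1044 = \left(\frac{1}{2 \left(-7\right)} + 8569\right) + 1044 = \left(\frac{1}{2} \left(- \frac{1}{7}\right) + 8569\right) + 1044 = \left(- \frac{1}{14} + 8569\right) + 1044 = \frac{119965}{14} + 1044 = \frac{134581}{14}$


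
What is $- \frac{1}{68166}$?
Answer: $- \frac{1}{68166} \approx -1.467 \cdot 10^{-5}$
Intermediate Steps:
$- \frac{1}{68166}$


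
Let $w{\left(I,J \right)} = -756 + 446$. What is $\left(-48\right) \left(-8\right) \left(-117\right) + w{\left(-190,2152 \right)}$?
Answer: $-45238$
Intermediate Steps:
$w{\left(I,J \right)} = -310$
$\left(-48\right) \left(-8\right) \left(-117\right) + w{\left(-190,2152 \right)} = \left(-48\right) \left(-8\right) \left(-117\right) - 310 = 384 \left(-117\right) - 310 = -44928 - 310 = -45238$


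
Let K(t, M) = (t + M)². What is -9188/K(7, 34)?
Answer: -9188/1681 ≈ -5.4658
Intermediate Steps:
K(t, M) = (M + t)²
-9188/K(7, 34) = -9188/(34 + 7)² = -9188/(41²) = -9188/1681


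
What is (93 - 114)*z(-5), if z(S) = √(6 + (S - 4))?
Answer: -21*I*√3 ≈ -36.373*I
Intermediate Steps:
z(S) = √(2 + S) (z(S) = √(6 + (-4 + S)) = √(2 + S))
(93 - 114)*z(-5) = (93 - 114)*√(2 - 5) = -21*I*√3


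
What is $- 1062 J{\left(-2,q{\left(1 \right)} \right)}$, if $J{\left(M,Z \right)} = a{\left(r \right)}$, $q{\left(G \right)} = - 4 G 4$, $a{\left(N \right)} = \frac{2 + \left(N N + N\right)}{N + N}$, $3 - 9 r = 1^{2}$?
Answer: $-5428$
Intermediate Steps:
$r = \frac{2}{9}$ ($r = \frac{1}{3} - \frac{1^{2}}{9} = \frac{1}{3} - \frac{1}{9} = \frac{2}{9} \approx 0.22222$)
$a{\left(N \right)} = \frac{2 + N + N^{2}}{2 N}$ ($a{\left(N \right)} = \frac{2 + \left(N^{2} + N\right)}{2 N} = \left(2 + \left(N + N^{2}\right)\right) \frac{1}{2 N} = \left(2 + N + N^{2}\right) \frac{1}{2 N} = \frac{2 + N + N^{2}}{2 N}$)
$q{\left(G \right)} = - 16 G$
$J{\left(M,Z \right)} = \frac{46}{9}$ ($J{\left(M,Z \right)} = \frac{2 + \frac{2 \left(1 + \frac{2}{9}\right)}{9}}{2 \cdot \frac{2}{9}} = \frac{1}{2} \cdot \frac{9}{2} \left(2 + \frac{2}{9} \cdot \frac{11}{9}\right) = \frac{1}{2} \cdot \frac{9}{2} \left(2 + \frac{22}{81}\right) = \frac{1}{2} \cdot \frac{9}{2} \cdot \frac{184}{81} = \frac{46}{9}$)
$- 1062 J{\left(-2,q{\left(1 \right)} \right)} = \left(-1062\right) \frac{46}{9} = -5428$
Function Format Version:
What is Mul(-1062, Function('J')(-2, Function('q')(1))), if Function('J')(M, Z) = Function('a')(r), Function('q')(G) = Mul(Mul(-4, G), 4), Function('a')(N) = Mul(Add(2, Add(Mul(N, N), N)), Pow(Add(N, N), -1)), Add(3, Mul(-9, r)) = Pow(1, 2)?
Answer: -5428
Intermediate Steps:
r = Rational(2, 9) (r = Add(Rational(1, 3), Mul(Rational(-1, 9), Pow(1, 2))) = Add(Rational(1, 3), Mul(Rational(-1, 9), 1)) = Add(Rational(1, 3), Rational(-1, 9)) = Rational(2, 9) ≈ 0.22222)
Function('a')(N) = Mul(Rational(1, 2), Pow(N, -1), Add(2, N, Pow(N, 2))) (Function('a')(N) = Mul(Add(2, Add(Pow(N, 2), N)), Pow(Mul(2, N), -1)) = Mul(Add(2, Add(N, Pow(N, 2))), Mul(Rational(1, 2), Pow(N, -1))) = Mul(Add(2, N, Pow(N, 2)), Mul(Rational(1, 2), Pow(N, -1))) = Mul(Rational(1, 2), Pow(N, -1), Add(2, N, Pow(N, 2))))
Function('q')(G) = Mul(-16, G)
Function('J')(M, Z) = Rational(46, 9) (Function('J')(M, Z) = Mul(Rational(1, 2), Pow(Rational(2, 9), -1), Add(2, Mul(Rational(2, 9), Add(1, Rational(2, 9))))) = Mul(Rational(1, 2), Rational(9, 2), Add(2, Mul(Rational(2, 9), Rational(11, 9)))) = Mul(Rational(1, 2), Rational(9, 2), Add(2, Rational(22, 81))) = Mul(Rational(1, 2), Rational(9, 2), Rational(184, 81)) = Rational(46, 9))
Mul(-1062, Function('J')(-2, Function('q')(1))) = Mul(-1062, Rational(46, 9)) = -5428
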